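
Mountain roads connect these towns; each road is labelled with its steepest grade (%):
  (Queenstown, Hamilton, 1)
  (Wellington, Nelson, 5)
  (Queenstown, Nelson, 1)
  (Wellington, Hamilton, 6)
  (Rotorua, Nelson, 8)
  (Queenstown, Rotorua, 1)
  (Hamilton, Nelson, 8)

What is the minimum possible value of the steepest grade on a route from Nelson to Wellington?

Paths from Nelson to Wellington:
Nelson-Rotorua-Queenstown-Hamilton-Wellington: max(8, 1, 1, 6) = 8
Nelson-Wellington: max(5) = 5
Nelson-Hamilton-Wellington: max(8, 6) = 8
Nelson-Queenstown-Hamilton-Wellington: max(1, 1, 6) = 6
Best route has worst link 5%.

5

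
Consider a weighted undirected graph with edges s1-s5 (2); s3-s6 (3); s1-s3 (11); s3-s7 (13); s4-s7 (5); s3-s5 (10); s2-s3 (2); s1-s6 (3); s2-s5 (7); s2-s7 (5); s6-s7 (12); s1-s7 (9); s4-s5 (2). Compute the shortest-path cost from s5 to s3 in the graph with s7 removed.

Routes from s5 to s3 avoiding s7:
s5 -> s1 -> s3: 2 + 11 = 13
s5 -> s1 -> s6 -> s3: 2 + 3 + 3 = 8
s5 -> s2 -> s3: 7 + 2 = 9
s5 -> s3: 10
Shortest: 8.

8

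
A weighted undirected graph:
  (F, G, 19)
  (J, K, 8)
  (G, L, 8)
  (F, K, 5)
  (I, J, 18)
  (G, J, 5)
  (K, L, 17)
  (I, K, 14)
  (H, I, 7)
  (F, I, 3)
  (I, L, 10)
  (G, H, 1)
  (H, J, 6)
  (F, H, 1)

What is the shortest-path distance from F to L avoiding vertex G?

A few of the F→L routes:
F → K → L: 5 + 17 = 22
F → I → L: 3 + 10 = 13
F → H → I → L: 1 + 7 + 10 = 18
Shortest: 13.

13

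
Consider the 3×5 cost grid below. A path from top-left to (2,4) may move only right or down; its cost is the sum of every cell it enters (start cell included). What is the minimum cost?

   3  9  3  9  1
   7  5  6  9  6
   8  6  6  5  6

Path (0,0) (0,1) (0,2) (0,3) (0,4) (1,4) (2,4): 3 + 9 + 3 + 9 + 1 + 6 + 6 = 37.

37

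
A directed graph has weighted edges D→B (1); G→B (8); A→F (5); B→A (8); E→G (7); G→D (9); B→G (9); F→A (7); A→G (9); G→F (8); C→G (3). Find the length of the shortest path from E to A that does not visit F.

Routes from E to A avoiding F:
E→G→B→A: 7 + 8 + 8 = 23
E→G→D→B→A: 7 + 9 + 1 + 8 = 25
Best route has total 23.

23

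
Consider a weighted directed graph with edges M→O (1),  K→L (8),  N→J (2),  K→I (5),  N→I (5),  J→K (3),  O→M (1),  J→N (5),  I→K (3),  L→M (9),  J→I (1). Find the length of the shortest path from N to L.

Candidate routes:
N→J→I→K→L: 2 + 1 + 3 + 8 = 14
N→I→K→L: 5 + 3 + 8 = 16
N→J→K→L: 2 + 3 + 8 = 13
Shortest: 13.

13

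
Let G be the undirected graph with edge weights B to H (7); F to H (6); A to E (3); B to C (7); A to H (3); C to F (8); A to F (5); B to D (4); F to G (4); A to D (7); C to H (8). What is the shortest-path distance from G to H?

10

Checking several routes:
G -> F -> C -> H: 4 + 8 + 8 = 20
G -> F -> A -> H: 4 + 5 + 3 = 12
G -> F -> H: 4 + 6 = 10
Best route has total 10.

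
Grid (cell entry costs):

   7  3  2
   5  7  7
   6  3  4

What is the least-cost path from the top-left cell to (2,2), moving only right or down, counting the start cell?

One optimal route is r0c0 -> r0c1 -> r0c2 -> r1c2 -> r2c2.
Its cost is 7 + 3 + 2 + 7 + 4 = 23.

23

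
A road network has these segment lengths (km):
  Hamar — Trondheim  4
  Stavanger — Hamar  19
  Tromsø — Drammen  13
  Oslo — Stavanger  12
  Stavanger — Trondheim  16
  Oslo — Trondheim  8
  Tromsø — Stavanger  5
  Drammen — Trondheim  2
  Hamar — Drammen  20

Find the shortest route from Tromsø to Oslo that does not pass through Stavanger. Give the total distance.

23

Paths from Tromsø to Oslo avoiding Stavanger:
Tromsø-Drammen-Trondheim-Oslo: 13 + 2 + 8 = 23
Tromsø-Drammen-Hamar-Trondheim-Oslo: 13 + 20 + 4 + 8 = 45
Shortest: 23 km.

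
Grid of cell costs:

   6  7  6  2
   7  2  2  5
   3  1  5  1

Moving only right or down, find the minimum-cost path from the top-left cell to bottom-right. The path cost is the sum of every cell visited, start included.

Take [0,0] [0,1] [1,1] [2,1] [2,2] [2,3] for a total of 6 + 7 + 2 + 1 + 5 + 1 = 22.

22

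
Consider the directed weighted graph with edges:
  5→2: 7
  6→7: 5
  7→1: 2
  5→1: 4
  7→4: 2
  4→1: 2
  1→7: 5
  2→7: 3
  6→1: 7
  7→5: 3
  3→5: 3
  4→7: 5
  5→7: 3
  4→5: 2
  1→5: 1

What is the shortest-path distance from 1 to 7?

Paths from 1 to 7:
1-5-7: 1 + 3 = 4
1-5-2-7: 1 + 7 + 3 = 11
1-7: 5
Shortest: 4.

4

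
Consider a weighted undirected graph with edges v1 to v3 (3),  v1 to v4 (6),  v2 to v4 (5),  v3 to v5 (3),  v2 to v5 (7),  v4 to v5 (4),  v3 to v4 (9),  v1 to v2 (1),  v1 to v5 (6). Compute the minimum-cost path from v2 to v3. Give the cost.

4

Some routes from v2 to v3:
v2→v4→v5→v3: 5 + 4 + 3 = 12
v2→v4→v1→v3: 5 + 6 + 3 = 14
v2→v4→v3: 5 + 9 = 14
v2→v1→v5→v3: 1 + 6 + 3 = 10
v2→v5→v3: 7 + 3 = 10
v2→v1→v3: 1 + 3 = 4
The minimum is 4.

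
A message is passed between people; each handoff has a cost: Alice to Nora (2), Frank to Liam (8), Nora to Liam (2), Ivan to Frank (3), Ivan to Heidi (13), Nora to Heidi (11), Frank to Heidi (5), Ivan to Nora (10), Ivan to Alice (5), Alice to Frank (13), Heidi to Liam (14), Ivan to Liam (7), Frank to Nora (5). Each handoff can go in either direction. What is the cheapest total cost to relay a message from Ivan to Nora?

Some routes from Ivan to Nora:
Ivan -> Frank -> Alice -> Nora: 3 + 13 + 2 = 18
Ivan -> Liam -> Nora: 7 + 2 = 9
Ivan -> Frank -> Nora: 3 + 5 = 8
Ivan -> Alice -> Nora: 5 + 2 = 7
Ivan -> Frank -> Liam -> Nora: 3 + 8 + 2 = 13
Ivan -> Nora: 10
Best route has total 7.

7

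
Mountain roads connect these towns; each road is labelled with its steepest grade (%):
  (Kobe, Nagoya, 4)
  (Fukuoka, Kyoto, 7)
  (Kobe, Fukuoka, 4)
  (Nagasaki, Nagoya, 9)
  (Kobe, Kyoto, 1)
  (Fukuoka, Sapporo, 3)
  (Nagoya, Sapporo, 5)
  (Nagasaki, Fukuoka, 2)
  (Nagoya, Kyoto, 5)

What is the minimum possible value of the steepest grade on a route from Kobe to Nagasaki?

A few of the Kobe→Nagasaki routes:
Kobe -> Kyoto -> Nagoya -> Sapporo -> Fukuoka -> Nagasaki: max(1, 5, 5, 3, 2) = 5
Kobe -> Fukuoka -> Nagasaki: max(4, 2) = 4
Kobe -> Nagoya -> Sapporo -> Fukuoka -> Nagasaki: max(4, 5, 3, 2) = 5
Smallest bottleneck: 4%.

4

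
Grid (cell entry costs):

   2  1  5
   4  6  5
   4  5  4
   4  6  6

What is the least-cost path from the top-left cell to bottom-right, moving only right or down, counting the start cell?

Best path: r0c0 r0c1 r0c2 r1c2 r2c2 r3c2
Cost: 2 + 1 + 5 + 5 + 4 + 6 = 23

23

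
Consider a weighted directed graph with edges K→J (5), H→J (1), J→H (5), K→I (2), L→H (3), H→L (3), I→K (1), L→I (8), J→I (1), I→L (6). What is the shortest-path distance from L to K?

Candidate routes:
L → H → J → I → K: 3 + 1 + 1 + 1 = 6
L → I → K: 8 + 1 = 9
The minimum is 6.

6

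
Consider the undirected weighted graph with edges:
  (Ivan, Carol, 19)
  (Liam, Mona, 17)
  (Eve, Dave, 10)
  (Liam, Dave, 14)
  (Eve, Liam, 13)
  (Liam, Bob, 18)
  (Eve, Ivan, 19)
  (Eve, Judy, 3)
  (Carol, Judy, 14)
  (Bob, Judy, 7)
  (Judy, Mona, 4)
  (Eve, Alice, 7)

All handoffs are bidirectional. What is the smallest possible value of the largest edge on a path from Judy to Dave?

Checking several routes:
Judy-Eve-Liam-Dave: max(3, 13, 14) = 14
Judy-Eve-Dave: max(3, 10) = 10
Judy-Mona-Liam-Dave: max(4, 17, 14) = 17
Judy-Mona-Liam-Eve-Dave: max(4, 17, 13, 10) = 17
Judy-Bob-Liam-Dave: max(7, 18, 14) = 18
Smallest bottleneck: 10.

10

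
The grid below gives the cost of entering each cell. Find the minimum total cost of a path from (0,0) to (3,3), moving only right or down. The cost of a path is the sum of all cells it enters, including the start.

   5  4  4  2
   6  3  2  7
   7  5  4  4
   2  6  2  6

Take [0,0] [0,1] [1,1] [1,2] [2,2] [3,2] [3,3] for a total of 5 + 4 + 3 + 2 + 4 + 2 + 6 = 26.
(Top row then right column would cost 32.)

26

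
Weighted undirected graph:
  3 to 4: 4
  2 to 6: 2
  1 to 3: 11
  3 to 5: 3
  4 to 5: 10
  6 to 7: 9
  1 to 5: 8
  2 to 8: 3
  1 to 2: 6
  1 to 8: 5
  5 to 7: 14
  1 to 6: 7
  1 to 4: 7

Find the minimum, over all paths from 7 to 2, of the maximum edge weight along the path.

Some routes from 7 to 2:
7 -> 6 -> 2: max(9, 2) = 9
7 -> 6 -> 1 -> 8 -> 2: max(9, 7, 5, 3) = 9
7 -> 6 -> 1 -> 2: max(9, 7, 6) = 9
Smallest bottleneck: 9.

9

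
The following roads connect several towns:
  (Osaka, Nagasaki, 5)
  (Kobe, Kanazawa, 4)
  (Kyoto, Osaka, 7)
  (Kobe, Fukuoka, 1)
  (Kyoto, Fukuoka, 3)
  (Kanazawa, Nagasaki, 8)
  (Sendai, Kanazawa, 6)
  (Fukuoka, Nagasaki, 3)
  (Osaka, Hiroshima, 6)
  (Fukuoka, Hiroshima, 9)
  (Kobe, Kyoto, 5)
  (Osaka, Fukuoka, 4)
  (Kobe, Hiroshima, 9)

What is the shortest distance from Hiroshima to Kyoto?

12

Checking several routes:
Hiroshima - Osaka - Fukuoka - Kyoto: 6 + 4 + 3 = 13
Hiroshima - Osaka - Kyoto: 6 + 7 = 13
Hiroshima - Kobe - Fukuoka - Kyoto: 9 + 1 + 3 = 13
Hiroshima - Kobe - Kyoto: 9 + 5 = 14
Hiroshima - Fukuoka - Kobe - Kyoto: 9 + 1 + 5 = 15
Hiroshima - Fukuoka - Kyoto: 9 + 3 = 12
Shortest: 12.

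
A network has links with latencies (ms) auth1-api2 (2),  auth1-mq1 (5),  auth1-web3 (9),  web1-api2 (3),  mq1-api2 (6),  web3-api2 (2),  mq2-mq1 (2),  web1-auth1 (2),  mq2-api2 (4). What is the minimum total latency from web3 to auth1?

4

Checking several routes:
web3→auth1: 9
web3→api2→mq2→mq1→auth1: 2 + 4 + 2 + 5 = 13
web3→api2→web1→auth1: 2 + 3 + 2 = 7
web3→api2→auth1: 2 + 2 = 4
The minimum is 4 ms.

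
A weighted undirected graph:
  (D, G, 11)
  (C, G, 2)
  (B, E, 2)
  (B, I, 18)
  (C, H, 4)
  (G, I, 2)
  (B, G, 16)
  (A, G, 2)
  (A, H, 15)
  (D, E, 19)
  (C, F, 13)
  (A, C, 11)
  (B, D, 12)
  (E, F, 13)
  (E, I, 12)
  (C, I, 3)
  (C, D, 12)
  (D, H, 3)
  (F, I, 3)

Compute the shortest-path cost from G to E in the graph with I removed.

18

Some routes from G to E avoiding I:
G - C - H - D - B - E: 2 + 4 + 3 + 12 + 2 = 23
G - B - E: 16 + 2 = 18
G - D - B - E: 11 + 12 + 2 = 25
Shortest: 18.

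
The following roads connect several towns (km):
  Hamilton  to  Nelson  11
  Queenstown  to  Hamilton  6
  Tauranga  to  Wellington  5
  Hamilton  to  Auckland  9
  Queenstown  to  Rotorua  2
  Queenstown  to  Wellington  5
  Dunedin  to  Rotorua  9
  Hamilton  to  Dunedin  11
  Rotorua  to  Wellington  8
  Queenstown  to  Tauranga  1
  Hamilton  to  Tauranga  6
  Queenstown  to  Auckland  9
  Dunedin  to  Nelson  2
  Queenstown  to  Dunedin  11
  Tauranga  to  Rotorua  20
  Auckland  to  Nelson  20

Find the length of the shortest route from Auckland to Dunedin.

20

Checking several routes:
Auckland - Hamilton - Nelson - Dunedin: 9 + 11 + 2 = 22
Auckland - Queenstown - Dunedin: 9 + 11 = 20
Auckland - Nelson - Dunedin: 20 + 2 = 22
Auckland - Hamilton - Dunedin: 9 + 11 = 20
Auckland - Queenstown - Rotorua - Dunedin: 9 + 2 + 9 = 20
The minimum is 20 km.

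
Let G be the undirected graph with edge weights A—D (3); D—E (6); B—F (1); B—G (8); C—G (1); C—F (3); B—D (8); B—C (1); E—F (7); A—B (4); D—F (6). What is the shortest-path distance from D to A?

3

Some routes from D to A:
D → F → C → B → A: 6 + 3 + 1 + 4 = 14
D → B → A: 8 + 4 = 12
D → F → B → A: 6 + 1 + 4 = 11
D → A: 3
Shortest: 3.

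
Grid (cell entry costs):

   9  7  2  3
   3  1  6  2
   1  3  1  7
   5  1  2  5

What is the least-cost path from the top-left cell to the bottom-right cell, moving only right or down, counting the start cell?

Path r0c0 r1c0 r1c1 r2c1 r2c2 r3c2 r3c3: 9 + 3 + 1 + 3 + 1 + 2 + 5 = 24.
For comparison, the top-then-right route costs 35.

24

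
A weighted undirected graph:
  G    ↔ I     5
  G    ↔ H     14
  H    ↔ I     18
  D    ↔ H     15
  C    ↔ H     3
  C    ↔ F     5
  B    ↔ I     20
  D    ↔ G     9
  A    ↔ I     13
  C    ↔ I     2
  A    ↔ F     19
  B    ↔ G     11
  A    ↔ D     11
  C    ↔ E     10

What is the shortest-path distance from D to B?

Checking several routes:
D - H - C - I - B: 15 + 3 + 2 + 20 = 40
D - H - G - B: 15 + 14 + 11 = 40
D - G - B: 9 + 11 = 20
D - A - I - G - B: 11 + 13 + 5 + 11 = 40
D - H - C - I - G - B: 15 + 3 + 2 + 5 + 11 = 36
D - G - I - B: 9 + 5 + 20 = 34
The minimum is 20.

20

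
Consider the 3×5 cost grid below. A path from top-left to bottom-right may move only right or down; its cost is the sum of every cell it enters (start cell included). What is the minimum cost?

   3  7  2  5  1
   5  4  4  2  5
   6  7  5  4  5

Path (0,0) -> (0,1) -> (0,2) -> (1,2) -> (1,3) -> (2,3) -> (2,4): 3 + 7 + 2 + 4 + 2 + 4 + 5 = 27.
For comparison, the top-then-right route costs 28.

27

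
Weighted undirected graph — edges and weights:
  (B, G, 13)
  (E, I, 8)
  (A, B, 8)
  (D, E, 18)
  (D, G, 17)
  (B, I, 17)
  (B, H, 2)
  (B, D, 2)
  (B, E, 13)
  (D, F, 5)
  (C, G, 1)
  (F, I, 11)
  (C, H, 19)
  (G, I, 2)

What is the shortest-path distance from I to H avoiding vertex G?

Routes from I to H avoiding G:
I-B-H: 17 + 2 = 19
I-F-D-B-H: 11 + 5 + 2 + 2 = 20
I-E-D-B-H: 8 + 18 + 2 + 2 = 30
I-E-B-H: 8 + 13 + 2 = 23
I-F-D-E-B-H: 11 + 5 + 18 + 13 + 2 = 49
Shortest: 19.

19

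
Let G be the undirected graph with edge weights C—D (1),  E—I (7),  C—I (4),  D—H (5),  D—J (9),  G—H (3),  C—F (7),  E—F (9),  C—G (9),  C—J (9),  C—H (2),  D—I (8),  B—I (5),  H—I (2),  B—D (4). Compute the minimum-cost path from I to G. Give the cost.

A few of the I→G routes:
I → C → H → G: 4 + 2 + 3 = 9
I → H → C → G: 2 + 2 + 9 = 13
I → H → G: 2 + 3 = 5
The minimum is 5.

5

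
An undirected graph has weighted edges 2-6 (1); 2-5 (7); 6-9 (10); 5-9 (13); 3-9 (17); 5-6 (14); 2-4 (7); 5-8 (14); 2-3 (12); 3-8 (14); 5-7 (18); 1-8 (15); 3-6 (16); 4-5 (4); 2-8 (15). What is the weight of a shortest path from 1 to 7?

A few of the 1→7 routes:
1 - 8 - 5 - 7: 15 + 14 + 18 = 47
1 - 8 - 2 - 6 - 5 - 7: 15 + 15 + 1 + 14 + 18 = 63
1 - 8 - 2 - 4 - 5 - 7: 15 + 15 + 7 + 4 + 18 = 59
1 - 8 - 3 - 2 - 4 - 5 - 7: 15 + 14 + 12 + 7 + 4 + 18 = 70
1 - 8 - 3 - 2 - 5 - 7: 15 + 14 + 12 + 7 + 18 = 66
1 - 8 - 2 - 5 - 7: 15 + 15 + 7 + 18 = 55
Shortest: 47.

47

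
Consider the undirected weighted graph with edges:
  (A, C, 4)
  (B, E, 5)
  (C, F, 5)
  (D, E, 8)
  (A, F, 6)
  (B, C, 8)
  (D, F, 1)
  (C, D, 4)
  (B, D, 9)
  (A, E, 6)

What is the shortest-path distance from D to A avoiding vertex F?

Some routes from D to A avoiding F:
D -> B -> E -> A: 9 + 5 + 6 = 20
D -> C -> A: 4 + 4 = 8
D -> E -> A: 8 + 6 = 14
D -> B -> C -> A: 9 + 8 + 4 = 21
Best route has total 8.

8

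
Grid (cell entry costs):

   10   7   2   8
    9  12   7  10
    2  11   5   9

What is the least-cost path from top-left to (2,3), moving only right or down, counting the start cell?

Take [0,0] -> [0,1] -> [0,2] -> [1,2] -> [2,2] -> [2,3] for a total of 10 + 7 + 2 + 7 + 5 + 9 = 40.
For comparison, the top-then-right route costs 46.

40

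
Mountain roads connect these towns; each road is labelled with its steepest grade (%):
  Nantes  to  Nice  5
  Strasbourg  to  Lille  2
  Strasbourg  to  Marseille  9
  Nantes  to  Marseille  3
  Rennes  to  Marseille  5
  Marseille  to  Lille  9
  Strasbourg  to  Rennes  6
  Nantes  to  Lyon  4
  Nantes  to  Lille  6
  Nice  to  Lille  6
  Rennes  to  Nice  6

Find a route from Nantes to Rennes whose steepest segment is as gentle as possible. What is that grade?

5

A few of the Nantes→Rennes routes:
Nantes - Marseille - Rennes: max(3, 5) = 5
Nantes - Nice - Lille - Strasbourg - Rennes: max(5, 6, 2, 6) = 6
Nantes - Nice - Rennes: max(5, 6) = 6
Smallest bottleneck: 5%.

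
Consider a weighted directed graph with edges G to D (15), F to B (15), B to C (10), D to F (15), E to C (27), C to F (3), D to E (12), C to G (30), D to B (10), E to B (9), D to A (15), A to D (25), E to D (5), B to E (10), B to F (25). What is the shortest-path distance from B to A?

Paths from B to A:
B-E-C-G-D-A: 10 + 27 + 30 + 15 + 15 = 97
B-E-D-A: 10 + 5 + 15 = 30
B-C-G-D-A: 10 + 30 + 15 + 15 = 70
The minimum is 30.

30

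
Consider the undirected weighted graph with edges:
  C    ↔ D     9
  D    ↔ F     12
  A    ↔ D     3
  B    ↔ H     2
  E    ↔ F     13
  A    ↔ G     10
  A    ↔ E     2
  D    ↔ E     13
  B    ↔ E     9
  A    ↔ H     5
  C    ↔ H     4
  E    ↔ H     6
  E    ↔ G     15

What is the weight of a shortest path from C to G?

19

Comparing a few candidate routes:
C - H - A - E - G: 4 + 5 + 2 + 15 = 26
C - H - E - G: 4 + 6 + 15 = 25
C - H - A - G: 4 + 5 + 10 = 19
C - H - E - A - G: 4 + 6 + 2 + 10 = 22
C - D - A - G: 9 + 3 + 10 = 22
The minimum is 19.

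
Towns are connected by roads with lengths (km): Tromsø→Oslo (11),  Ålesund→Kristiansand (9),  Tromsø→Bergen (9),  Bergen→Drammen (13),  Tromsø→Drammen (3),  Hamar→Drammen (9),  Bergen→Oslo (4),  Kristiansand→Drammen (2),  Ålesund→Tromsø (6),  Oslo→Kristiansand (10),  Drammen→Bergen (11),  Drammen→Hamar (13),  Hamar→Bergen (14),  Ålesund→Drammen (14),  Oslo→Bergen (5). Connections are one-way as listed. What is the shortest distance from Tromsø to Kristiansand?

Paths from Tromsø to Kristiansand:
Tromsø - Drammen - Bergen - Oslo - Kristiansand: 3 + 11 + 4 + 10 = 28
Tromsø - Drammen - Hamar - Bergen - Oslo - Kristiansand: 3 + 13 + 14 + 4 + 10 = 44
Tromsø - Oslo - Kristiansand: 11 + 10 = 21
Tromsø - Bergen - Oslo - Kristiansand: 9 + 4 + 10 = 23
Best route has total 21 km.

21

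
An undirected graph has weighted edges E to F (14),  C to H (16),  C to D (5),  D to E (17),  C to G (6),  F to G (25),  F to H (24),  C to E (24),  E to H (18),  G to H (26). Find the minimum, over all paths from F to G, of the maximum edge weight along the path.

17

Comparing a few candidate routes:
F→E→H→C→G: max(14, 18, 16, 6) = 18
F→E→C→G: max(14, 24, 6) = 24
F→H→E→D→C→G: max(24, 18, 17, 5, 6) = 24
F→H→E→C→G: max(24, 18, 24, 6) = 24
F→E→D→C→G: max(14, 17, 5, 6) = 17
F→H→C→G: max(24, 16, 6) = 24
The minimum achievable maximum is 17.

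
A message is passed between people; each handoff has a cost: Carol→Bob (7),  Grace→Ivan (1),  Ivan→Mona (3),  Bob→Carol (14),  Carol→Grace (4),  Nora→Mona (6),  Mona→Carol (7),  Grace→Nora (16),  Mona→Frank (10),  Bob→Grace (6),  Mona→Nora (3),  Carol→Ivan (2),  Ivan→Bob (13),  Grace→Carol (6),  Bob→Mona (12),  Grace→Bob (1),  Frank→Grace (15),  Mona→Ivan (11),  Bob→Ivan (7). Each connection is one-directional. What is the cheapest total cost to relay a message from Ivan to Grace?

14

Some routes from Ivan to Grace:
Ivan-Mona-Carol-Bob-Grace: 3 + 7 + 7 + 6 = 23
Ivan-Mona-Carol-Grace: 3 + 7 + 4 = 14
Ivan-Bob-Grace: 13 + 6 = 19
Best route has total 14.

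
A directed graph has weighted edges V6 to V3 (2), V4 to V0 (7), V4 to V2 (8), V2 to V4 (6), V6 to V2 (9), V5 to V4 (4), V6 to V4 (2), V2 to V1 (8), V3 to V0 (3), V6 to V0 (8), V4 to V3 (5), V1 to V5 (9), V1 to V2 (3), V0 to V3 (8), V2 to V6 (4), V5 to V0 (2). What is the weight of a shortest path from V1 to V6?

7

Paths from V1 to V6:
V1-V5-V4-V2-V6: 9 + 4 + 8 + 4 = 25
V1-V2-V6: 3 + 4 = 7
The minimum is 7.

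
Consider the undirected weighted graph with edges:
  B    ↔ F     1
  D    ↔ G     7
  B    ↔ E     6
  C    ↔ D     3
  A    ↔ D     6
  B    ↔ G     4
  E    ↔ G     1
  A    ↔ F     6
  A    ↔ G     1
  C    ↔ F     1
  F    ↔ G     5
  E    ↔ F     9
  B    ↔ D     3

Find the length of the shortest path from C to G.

Checking several routes:
C-F-B-G: 1 + 1 + 4 = 6
C-F-B-E-G: 1 + 1 + 6 + 1 = 9
C-F-G: 1 + 5 = 6
C-F-A-G: 1 + 6 + 1 = 8
C-D-B-G: 3 + 3 + 4 = 10
Best route has total 6.

6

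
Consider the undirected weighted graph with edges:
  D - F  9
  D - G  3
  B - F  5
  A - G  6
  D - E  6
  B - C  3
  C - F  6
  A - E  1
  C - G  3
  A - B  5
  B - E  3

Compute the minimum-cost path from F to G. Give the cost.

9

Checking several routes:
F - B - C - G: 5 + 3 + 3 = 11
F - C - G: 6 + 3 = 9
F - D - G: 9 + 3 = 12
The minimum is 9.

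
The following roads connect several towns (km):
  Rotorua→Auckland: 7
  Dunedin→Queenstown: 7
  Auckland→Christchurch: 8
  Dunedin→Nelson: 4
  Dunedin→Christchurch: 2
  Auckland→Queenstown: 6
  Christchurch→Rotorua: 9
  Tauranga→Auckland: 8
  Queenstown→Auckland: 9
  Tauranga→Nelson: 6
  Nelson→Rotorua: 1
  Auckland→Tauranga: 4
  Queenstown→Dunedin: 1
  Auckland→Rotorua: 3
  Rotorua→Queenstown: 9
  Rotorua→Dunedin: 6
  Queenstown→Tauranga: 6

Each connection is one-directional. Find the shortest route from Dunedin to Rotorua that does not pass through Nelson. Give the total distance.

A few of the Dunedin→Rotorua routes:
Dunedin→Christchurch→Rotorua: 2 + 9 = 11
Dunedin→Queenstown→Auckland→Christchurch→Rotorua: 7 + 9 + 8 + 9 = 33
Dunedin→Queenstown→Tauranga→Auckland→Rotorua: 7 + 6 + 8 + 3 = 24
Dunedin→Queenstown→Auckland→Rotorua: 7 + 9 + 3 = 19
Best route has total 11 km.

11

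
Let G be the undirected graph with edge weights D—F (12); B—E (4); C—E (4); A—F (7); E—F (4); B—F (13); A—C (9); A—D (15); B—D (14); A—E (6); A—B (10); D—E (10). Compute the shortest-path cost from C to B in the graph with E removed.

Candidate routes:
C → A → D → B: 9 + 15 + 14 = 38
C → A → D → F → B: 9 + 15 + 12 + 13 = 49
C → A → B: 9 + 10 = 19
C → A → F → D → B: 9 + 7 + 12 + 14 = 42
C → A → F → B: 9 + 7 + 13 = 29
Best route has total 19.

19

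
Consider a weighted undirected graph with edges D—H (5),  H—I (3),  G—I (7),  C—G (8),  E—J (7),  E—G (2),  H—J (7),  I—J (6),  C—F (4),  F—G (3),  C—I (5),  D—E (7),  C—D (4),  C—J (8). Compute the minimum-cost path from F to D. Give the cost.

Some routes from F to D:
F→G→E→D: 3 + 2 + 7 = 12
F→G→C→D: 3 + 8 + 4 = 15
F→C→D: 4 + 4 = 8
The minimum is 8.

8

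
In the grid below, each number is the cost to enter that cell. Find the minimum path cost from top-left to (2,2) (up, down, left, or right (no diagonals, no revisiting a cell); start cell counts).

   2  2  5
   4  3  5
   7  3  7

17

Take (0,0) (0,1) (1,1) (2,1) (2,2) for a total of 2 + 2 + 3 + 3 + 7 = 17.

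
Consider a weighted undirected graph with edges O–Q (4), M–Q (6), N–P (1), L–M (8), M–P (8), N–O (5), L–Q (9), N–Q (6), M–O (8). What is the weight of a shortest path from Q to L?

9

Some routes from Q to L:
Q -> L: 9
Q -> M -> L: 6 + 8 = 14
Q -> O -> M -> L: 4 + 8 + 8 = 20
Best route has total 9.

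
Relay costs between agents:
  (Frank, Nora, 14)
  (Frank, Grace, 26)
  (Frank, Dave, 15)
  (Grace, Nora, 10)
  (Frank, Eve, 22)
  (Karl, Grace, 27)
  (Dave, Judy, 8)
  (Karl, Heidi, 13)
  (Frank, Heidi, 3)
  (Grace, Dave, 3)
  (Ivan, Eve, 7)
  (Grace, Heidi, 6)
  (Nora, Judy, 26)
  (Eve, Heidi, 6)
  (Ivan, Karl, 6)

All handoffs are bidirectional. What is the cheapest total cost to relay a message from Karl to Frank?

Comparing a few candidate routes:
Karl -> Heidi -> Eve -> Frank: 13 + 6 + 22 = 41
Karl -> Heidi -> Grace -> Dave -> Frank: 13 + 6 + 3 + 15 = 37
Karl -> Ivan -> Eve -> Heidi -> Frank: 6 + 7 + 6 + 3 = 22
Karl -> Grace -> Heidi -> Frank: 27 + 6 + 3 = 36
Karl -> Heidi -> Frank: 13 + 3 = 16
Karl -> Ivan -> Eve -> Frank: 6 + 7 + 22 = 35
The minimum is 16.

16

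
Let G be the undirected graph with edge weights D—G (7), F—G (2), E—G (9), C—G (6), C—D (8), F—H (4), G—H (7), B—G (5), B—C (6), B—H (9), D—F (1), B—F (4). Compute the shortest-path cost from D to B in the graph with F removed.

A few of the D→B routes:
D → G → B: 7 + 5 = 12
D → G → C → B: 7 + 6 + 6 = 19
D → G → H → B: 7 + 7 + 9 = 23
D → C → G → B: 8 + 6 + 5 = 19
D → C → B: 8 + 6 = 14
Shortest: 12.

12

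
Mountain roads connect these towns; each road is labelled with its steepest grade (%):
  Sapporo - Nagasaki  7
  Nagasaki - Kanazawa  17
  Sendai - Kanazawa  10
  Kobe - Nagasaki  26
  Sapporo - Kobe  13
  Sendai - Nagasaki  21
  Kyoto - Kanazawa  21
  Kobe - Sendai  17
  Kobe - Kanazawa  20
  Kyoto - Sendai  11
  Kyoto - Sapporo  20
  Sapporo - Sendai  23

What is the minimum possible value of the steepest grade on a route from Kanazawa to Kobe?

Checking several routes:
Kanazawa→Nagasaki→Sapporo→Kyoto→Sendai→Kobe: max(17, 7, 20, 11, 17) = 20
Kanazawa→Nagasaki→Sapporo→Kobe: max(17, 7, 13) = 17
Kanazawa→Kobe: max(20) = 20
Kanazawa→Sendai→Kobe: max(10, 17) = 17
Kanazawa→Sendai→Kyoto→Sapporo→Kobe: max(10, 11, 20, 13) = 20
The minimum achievable maximum is 17%.

17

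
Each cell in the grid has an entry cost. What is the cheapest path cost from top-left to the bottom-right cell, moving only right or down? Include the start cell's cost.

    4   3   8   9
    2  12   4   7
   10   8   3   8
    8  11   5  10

37

Best path: [0,0]→[0,1]→[0,2]→[1,2]→[2,2]→[3,2]→[3,3]
Cost: 4 + 3 + 8 + 4 + 3 + 5 + 10 = 37
(Top row then right column would cost 49.)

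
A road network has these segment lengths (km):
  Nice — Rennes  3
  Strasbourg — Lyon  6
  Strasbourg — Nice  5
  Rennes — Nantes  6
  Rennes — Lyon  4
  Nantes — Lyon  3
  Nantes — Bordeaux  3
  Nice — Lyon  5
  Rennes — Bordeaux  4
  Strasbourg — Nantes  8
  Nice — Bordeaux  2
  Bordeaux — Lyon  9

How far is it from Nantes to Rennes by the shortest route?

6

Checking several routes:
Nantes-Lyon-Nice-Rennes: 3 + 5 + 3 = 11
Nantes-Lyon-Rennes: 3 + 4 = 7
Nantes-Bordeaux-Nice-Rennes: 3 + 2 + 3 = 8
Nantes-Bordeaux-Rennes: 3 + 4 = 7
Nantes-Rennes: 6
Shortest: 6 km.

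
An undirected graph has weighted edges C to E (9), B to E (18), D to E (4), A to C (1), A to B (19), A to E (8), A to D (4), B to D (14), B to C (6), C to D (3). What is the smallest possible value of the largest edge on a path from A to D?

3

Some routes from A to D:
A -> E -> D: max(8, 4) = 8
A -> C -> D: max(1, 3) = 3
A -> E -> C -> D: max(8, 9, 3) = 9
A -> C -> E -> D: max(1, 9, 4) = 9
A -> D: max(4) = 4
The minimum achievable maximum is 3.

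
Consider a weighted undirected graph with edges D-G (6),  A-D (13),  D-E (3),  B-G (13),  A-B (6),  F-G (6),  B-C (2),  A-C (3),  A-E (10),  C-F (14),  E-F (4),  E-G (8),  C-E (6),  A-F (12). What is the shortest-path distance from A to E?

Comparing a few candidate routes:
A - B - C - E: 6 + 2 + 6 = 14
A - E: 10
A - C - E: 3 + 6 = 9
The minimum is 9.

9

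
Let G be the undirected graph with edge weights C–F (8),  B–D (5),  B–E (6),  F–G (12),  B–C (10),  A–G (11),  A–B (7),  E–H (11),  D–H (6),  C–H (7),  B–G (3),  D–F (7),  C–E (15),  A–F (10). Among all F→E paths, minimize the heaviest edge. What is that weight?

7

Checking several routes:
F - C - H - D - B - E: max(8, 7, 6, 5, 6) = 8
F - D - B - E: max(7, 5, 6) = 7
F - C - B - E: max(8, 10, 6) = 10
F - D - H - C - B - E: max(7, 6, 7, 10, 6) = 10
F - A - B - E: max(10, 7, 6) = 10
Best route has worst link 7.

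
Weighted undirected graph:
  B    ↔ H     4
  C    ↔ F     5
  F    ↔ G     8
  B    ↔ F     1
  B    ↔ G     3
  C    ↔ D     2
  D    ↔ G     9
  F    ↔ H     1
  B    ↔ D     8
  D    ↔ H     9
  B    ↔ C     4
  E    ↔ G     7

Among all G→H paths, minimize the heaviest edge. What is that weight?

3

A few of the G→H routes:
G - B - H: max(3, 4) = 4
G - B - F - H: max(3, 1, 1) = 3
G - B - C - F - H: max(3, 4, 5, 1) = 5
The minimum achievable maximum is 3.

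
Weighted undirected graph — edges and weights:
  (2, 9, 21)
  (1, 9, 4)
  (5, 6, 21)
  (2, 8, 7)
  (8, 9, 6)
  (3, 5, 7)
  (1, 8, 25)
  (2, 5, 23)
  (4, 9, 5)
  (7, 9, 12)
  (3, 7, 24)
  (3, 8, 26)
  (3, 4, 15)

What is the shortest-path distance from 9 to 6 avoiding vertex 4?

Checking several routes:
9-2-5-6: 21 + 23 + 21 = 65
9-8-3-5-6: 6 + 26 + 7 + 21 = 60
9-7-3-5-6: 12 + 24 + 7 + 21 = 64
9-8-2-5-6: 6 + 7 + 23 + 21 = 57
The minimum is 57.

57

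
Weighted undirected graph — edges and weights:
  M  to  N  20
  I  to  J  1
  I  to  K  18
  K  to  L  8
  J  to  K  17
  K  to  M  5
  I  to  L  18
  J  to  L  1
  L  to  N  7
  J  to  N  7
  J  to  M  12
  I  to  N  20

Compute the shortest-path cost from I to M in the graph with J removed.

A few of the I→M routes:
I - N - M: 20 + 20 = 40
I - N - L - K - M: 20 + 7 + 8 + 5 = 40
I - K - M: 18 + 5 = 23
I - L - K - M: 18 + 8 + 5 = 31
Shortest: 23.

23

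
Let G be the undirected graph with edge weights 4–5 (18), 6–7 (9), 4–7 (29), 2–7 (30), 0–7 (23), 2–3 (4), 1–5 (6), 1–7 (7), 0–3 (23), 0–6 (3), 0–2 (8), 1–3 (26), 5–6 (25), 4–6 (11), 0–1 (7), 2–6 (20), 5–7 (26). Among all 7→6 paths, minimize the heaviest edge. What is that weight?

Checking several routes:
7 -> 0 -> 2 -> 6: max(23, 8, 20) = 23
7 -> 1 -> 5 -> 4 -> 6: max(7, 6, 18, 11) = 18
7 -> 0 -> 1 -> 5 -> 4 -> 6: max(23, 7, 6, 18, 11) = 23
7 -> 1 -> 0 -> 6: max(7, 7, 3) = 7
7 -> 1 -> 0 -> 2 -> 6: max(7, 7, 8, 20) = 20
7 -> 6: max(9) = 9
Smallest bottleneck: 7.

7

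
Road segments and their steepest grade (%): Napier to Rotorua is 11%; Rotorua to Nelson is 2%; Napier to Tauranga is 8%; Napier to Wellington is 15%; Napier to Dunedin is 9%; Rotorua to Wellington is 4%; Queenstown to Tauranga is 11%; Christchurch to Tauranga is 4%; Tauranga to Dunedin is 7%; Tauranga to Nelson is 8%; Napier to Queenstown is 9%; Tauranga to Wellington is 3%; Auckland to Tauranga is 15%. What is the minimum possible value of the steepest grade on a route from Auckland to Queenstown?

Comparing a few candidate routes:
Auckland→Tauranga→Dunedin→Napier→Queenstown: max(15, 7, 9, 9) = 15
Auckland→Tauranga→Wellington→Rotorua→Napier→Queenstown: max(15, 3, 4, 11, 9) = 15
Auckland→Tauranga→Wellington→Napier→Queenstown: max(15, 3, 15, 9) = 15
Auckland→Tauranga→Napier→Queenstown: max(15, 8, 9) = 15
Auckland→Tauranga→Queenstown: max(15, 11) = 15
The minimum achievable maximum is 15%.

15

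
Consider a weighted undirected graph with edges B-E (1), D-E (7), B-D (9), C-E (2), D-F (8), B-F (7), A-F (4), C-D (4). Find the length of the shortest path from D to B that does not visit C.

8

Candidate routes:
D-B: 9
D-F-B: 8 + 7 = 15
D-E-B: 7 + 1 = 8
Shortest: 8.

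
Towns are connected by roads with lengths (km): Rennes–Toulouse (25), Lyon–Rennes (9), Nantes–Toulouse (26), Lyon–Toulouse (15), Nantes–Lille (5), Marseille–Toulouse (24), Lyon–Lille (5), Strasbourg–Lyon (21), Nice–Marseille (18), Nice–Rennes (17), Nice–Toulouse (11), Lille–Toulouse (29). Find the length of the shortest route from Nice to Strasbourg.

47

Checking several routes:
Nice - Toulouse - Rennes - Lyon - Strasbourg: 11 + 25 + 9 + 21 = 66
Nice - Rennes - Lyon - Strasbourg: 17 + 9 + 21 = 47
Nice - Toulouse - Lille - Lyon - Strasbourg: 11 + 29 + 5 + 21 = 66
Nice - Toulouse - Nantes - Lille - Lyon - Strasbourg: 11 + 26 + 5 + 5 + 21 = 68
Nice - Toulouse - Lyon - Strasbourg: 11 + 15 + 21 = 47
Nice - Rennes - Toulouse - Lyon - Strasbourg: 17 + 25 + 15 + 21 = 78
Best route has total 47 km.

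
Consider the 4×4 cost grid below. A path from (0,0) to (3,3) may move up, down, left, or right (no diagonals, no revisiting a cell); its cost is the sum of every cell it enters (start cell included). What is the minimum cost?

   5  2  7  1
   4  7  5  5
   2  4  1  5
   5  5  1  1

Path [0,0] [1,0] [2,0] [2,1] [2,2] [3,2] [3,3]: 5 + 4 + 2 + 4 + 1 + 1 + 1 = 18.

18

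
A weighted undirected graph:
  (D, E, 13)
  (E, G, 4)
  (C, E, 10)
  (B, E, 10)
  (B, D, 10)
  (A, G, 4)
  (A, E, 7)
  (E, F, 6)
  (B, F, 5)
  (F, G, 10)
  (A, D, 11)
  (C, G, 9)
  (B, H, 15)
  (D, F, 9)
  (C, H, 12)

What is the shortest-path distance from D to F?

Checking several routes:
D→E→F: 13 + 6 = 19
D→F: 9
D→A→E→F: 11 + 7 + 6 = 24
D→B→F: 10 + 5 = 15
The minimum is 9.

9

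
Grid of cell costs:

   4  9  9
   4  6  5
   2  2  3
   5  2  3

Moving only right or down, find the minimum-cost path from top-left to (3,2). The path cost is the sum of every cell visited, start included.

17

Path r0c0 → r1c0 → r2c0 → r2c1 → r3c1 → r3c2: 4 + 4 + 2 + 2 + 2 + 3 = 17.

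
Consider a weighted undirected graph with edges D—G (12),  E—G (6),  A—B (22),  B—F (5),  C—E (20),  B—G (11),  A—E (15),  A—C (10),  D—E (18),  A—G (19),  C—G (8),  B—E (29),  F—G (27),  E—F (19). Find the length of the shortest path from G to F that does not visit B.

25

Some routes from G to F avoiding B:
G -> F: 27
G -> E -> F: 6 + 19 = 25
G -> C -> E -> F: 8 + 20 + 19 = 47
The minimum is 25.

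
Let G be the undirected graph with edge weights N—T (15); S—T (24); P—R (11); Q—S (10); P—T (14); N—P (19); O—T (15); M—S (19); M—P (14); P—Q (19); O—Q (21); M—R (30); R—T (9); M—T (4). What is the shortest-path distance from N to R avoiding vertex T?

Candidate routes:
N→P→Q→S→M→R: 19 + 19 + 10 + 19 + 30 = 97
N→P→M→R: 19 + 14 + 30 = 63
N→P→R: 19 + 11 = 30
Shortest: 30.

30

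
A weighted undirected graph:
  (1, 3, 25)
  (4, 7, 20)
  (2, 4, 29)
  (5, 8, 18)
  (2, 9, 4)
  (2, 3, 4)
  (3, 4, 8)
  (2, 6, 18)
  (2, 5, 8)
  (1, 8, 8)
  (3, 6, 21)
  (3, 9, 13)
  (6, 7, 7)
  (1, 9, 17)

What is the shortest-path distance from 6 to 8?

A few of the 6→8 routes:
6→2→3→1→8: 18 + 4 + 25 + 8 = 55
6→3→2→9→1→8: 21 + 4 + 4 + 17 + 8 = 54
6→2→9→1→8: 18 + 4 + 17 + 8 = 47
6→3→1→8: 21 + 25 + 8 = 54
6→2→5→8: 18 + 8 + 18 = 44
6→3→2→5→8: 21 + 4 + 8 + 18 = 51
Shortest: 44.

44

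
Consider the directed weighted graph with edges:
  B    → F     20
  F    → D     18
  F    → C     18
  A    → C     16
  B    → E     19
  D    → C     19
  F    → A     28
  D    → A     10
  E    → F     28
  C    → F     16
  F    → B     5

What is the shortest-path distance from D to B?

Paths from D to B:
D - C - F - B: 19 + 16 + 5 = 40
D - A - C - F - B: 10 + 16 + 16 + 5 = 47
Best route has total 40.

40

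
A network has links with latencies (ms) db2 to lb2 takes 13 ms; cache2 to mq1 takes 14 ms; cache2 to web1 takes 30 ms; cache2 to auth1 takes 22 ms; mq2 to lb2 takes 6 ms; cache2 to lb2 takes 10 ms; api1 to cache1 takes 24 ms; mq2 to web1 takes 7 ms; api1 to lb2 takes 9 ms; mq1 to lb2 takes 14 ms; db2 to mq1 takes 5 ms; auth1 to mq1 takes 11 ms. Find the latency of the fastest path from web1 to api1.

Some routes from web1 to api1:
web1 -> mq2 -> lb2 -> api1: 7 + 6 + 9 = 22
web1 -> cache2 -> mq1 -> lb2 -> api1: 30 + 14 + 14 + 9 = 67
web1 -> cache2 -> lb2 -> api1: 30 + 10 + 9 = 49
The minimum is 22 ms.

22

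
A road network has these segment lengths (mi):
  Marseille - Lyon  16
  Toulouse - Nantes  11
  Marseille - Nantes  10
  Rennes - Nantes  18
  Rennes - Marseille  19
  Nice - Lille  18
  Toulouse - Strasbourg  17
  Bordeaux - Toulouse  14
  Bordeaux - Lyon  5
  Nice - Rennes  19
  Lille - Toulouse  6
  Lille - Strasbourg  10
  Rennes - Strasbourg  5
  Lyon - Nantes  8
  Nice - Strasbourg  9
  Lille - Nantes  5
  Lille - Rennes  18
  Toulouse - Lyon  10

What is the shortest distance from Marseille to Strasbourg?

Checking several routes:
Marseille-Nantes-Toulouse-Lille-Strasbourg: 10 + 11 + 6 + 10 = 37
Marseille-Nantes-Lille-Rennes-Strasbourg: 10 + 5 + 18 + 5 = 38
Marseille-Nantes-Rennes-Strasbourg: 10 + 18 + 5 = 33
Marseille-Rennes-Strasbourg: 19 + 5 = 24
Marseille-Nantes-Lille-Strasbourg: 10 + 5 + 10 = 25
Best route has total 24 mi.

24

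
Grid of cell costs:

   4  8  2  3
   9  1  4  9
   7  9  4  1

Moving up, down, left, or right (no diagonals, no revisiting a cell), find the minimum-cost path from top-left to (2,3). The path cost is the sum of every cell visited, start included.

Take r0c0 -> r0c1 -> r1c1 -> r1c2 -> r2c2 -> r2c3 for a total of 4 + 8 + 1 + 4 + 4 + 1 = 22.

22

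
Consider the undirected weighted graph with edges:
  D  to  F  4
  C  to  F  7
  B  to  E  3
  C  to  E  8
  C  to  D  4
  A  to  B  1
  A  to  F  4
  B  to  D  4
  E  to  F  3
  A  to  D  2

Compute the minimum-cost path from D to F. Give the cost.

Comparing a few candidate routes:
D→C→F: 4 + 7 = 11
D→A→B→E→F: 2 + 1 + 3 + 3 = 9
D→A→F: 2 + 4 = 6
D→B→E→F: 4 + 3 + 3 = 10
D→F: 4
D→B→A→F: 4 + 1 + 4 = 9
Shortest: 4.

4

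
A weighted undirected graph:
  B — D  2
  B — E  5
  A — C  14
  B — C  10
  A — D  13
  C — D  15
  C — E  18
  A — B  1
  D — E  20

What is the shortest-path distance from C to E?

15

Comparing a few candidate routes:
C - B - E: 10 + 5 = 15
C - E: 18
C - B - D - E: 10 + 2 + 20 = 32
C - D - B - E: 15 + 2 + 5 = 22
C - A - B - E: 14 + 1 + 5 = 20
Shortest: 15.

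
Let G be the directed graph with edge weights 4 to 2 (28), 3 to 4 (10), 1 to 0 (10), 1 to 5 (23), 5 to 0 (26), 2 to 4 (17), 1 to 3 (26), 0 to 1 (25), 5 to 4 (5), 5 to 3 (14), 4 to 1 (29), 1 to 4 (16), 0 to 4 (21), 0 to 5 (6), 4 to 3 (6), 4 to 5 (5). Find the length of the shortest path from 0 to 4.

A few of the 0→4 routes:
0 -> 5 -> 4: 6 + 5 = 11
0 -> 1 -> 4: 25 + 16 = 41
0 -> 4: 21
0 -> 1 -> 5 -> 4: 25 + 23 + 5 = 53
0 -> 5 -> 3 -> 4: 6 + 14 + 10 = 30
Best route has total 11.

11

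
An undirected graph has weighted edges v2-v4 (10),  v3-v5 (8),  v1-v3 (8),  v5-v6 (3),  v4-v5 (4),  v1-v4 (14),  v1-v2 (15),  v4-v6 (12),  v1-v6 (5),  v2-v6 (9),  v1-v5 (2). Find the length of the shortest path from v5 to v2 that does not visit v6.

A few of the v5→v2 routes:
v5-v1-v2: 2 + 15 = 17
v5-v4-v2: 4 + 10 = 14
v5-v1-v4-v2: 2 + 14 + 10 = 26
v5-v3-v1-v2: 8 + 8 + 15 = 31
The minimum is 14.

14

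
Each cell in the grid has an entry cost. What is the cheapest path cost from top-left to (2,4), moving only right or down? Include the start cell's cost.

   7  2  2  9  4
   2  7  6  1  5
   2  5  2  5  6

One optimal route is [0,0] -> [0,1] -> [0,2] -> [1,2] -> [1,3] -> [1,4] -> [2,4].
Its cost is 7 + 2 + 2 + 6 + 1 + 5 + 6 = 29.
(Top row then right column would cost 35.)

29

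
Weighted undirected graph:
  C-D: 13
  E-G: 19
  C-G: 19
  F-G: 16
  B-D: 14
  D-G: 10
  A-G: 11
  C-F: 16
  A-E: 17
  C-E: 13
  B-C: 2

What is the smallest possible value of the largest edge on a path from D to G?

10

A few of the D→G routes:
D -> G: max(10) = 10
D -> B -> C -> F -> G: max(14, 2, 16, 16) = 16
D -> C -> F -> G: max(13, 16, 16) = 16
Smallest bottleneck: 10.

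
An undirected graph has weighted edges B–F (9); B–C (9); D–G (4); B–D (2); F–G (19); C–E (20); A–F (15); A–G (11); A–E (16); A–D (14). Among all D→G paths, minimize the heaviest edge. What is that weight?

4

A few of the D→G routes:
D - A - G: max(14, 11) = 14
D - G: max(4) = 4
D - A - F - G: max(14, 15, 19) = 19
D - B - F - A - G: max(2, 9, 15, 11) = 15
D - B - C - E - A - F - G: max(2, 9, 20, 16, 15, 19) = 20
D - B - F - G: max(2, 9, 19) = 19
Best route has worst link 4.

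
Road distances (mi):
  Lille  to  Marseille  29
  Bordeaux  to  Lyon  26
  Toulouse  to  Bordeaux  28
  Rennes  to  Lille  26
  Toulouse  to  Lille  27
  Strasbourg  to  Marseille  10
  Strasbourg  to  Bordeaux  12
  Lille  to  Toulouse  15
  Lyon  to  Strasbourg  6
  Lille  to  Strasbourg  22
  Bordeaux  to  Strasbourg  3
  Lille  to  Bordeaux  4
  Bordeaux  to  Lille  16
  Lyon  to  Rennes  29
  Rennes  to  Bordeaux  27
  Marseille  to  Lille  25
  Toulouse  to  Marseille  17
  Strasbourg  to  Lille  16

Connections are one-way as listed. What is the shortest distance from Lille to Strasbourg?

Candidate routes:
Lille→Toulouse→Bordeaux→Strasbourg: 15 + 28 + 3 = 46
Lille→Bordeaux→Lyon→Strasbourg: 4 + 26 + 6 = 36
Lille→Strasbourg: 22
Lille→Toulouse→Bordeaux→Lyon→Strasbourg: 15 + 28 + 26 + 6 = 75
Lille→Bordeaux→Strasbourg: 4 + 3 = 7
The minimum is 7 mi.

7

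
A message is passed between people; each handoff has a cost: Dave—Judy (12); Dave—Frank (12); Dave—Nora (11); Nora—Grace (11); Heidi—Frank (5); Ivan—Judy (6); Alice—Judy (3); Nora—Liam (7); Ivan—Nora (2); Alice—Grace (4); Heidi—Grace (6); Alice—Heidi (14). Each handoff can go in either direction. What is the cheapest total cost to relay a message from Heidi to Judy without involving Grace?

Paths from Heidi to Judy avoiding Grace:
Heidi → Frank → Dave → Judy: 5 + 12 + 12 = 29
Heidi → Alice → Judy: 14 + 3 = 17
Heidi → Frank → Dave → Nora → Ivan → Judy: 5 + 12 + 11 + 2 + 6 = 36
Shortest: 17.

17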